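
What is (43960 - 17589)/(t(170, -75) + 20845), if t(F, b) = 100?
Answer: 26371/20945 ≈ 1.2591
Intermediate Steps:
(43960 - 17589)/(t(170, -75) + 20845) = (43960 - 17589)/(100 + 20845) = 26371/20945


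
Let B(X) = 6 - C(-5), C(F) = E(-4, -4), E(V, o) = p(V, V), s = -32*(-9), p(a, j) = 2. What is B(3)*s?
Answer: 1152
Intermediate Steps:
s = 288
E(V, o) = 2
C(F) = 2
B(X) = 4 (B(X) = 6 - 1*2 = 6 - 2 = 4)
B(3)*s = 4*288 = 1152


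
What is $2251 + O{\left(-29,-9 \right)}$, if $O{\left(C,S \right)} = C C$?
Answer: $3092$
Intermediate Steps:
$O{\left(C,S \right)} = C^{2}$
$2251 + O{\left(-29,-9 \right)} = 2251 + \left(-29\right)^{2} = 2251 + 841 = 3092$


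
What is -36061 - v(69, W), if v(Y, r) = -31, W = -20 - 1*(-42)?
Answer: -36030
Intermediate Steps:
W = 22 (W = -20 + 42 = 22)
-36061 - v(69, W) = -36061 - 1*(-31) = -36061 + 31 = -36030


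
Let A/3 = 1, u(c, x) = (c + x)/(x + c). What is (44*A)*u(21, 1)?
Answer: 132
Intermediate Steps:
u(c, x) = 1 (u(c, x) = (c + x)/(c + x) = 1)
A = 3 (A = 3*1 = 3)
(44*A)*u(21, 1) = (44*3)*1 = 132*1 = 132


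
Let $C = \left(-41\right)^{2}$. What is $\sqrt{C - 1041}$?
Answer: $8 \sqrt{10} \approx 25.298$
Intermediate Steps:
$C = 1681$
$\sqrt{C - 1041} = \sqrt{1681 - 1041} = \sqrt{640} = 8 \sqrt{10}$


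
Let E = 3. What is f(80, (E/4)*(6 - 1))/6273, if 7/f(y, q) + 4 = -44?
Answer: -7/301104 ≈ -2.3248e-5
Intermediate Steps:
f(y, q) = -7/48 (f(y, q) = 7/(-4 - 44) = 7/(-48) = 7*(-1/48) = -7/48)
f(80, (E/4)*(6 - 1))/6273 = -7/48/6273 = -7/48*1/6273 = -7/301104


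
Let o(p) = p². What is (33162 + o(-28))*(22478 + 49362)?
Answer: 2438680640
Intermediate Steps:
(33162 + o(-28))*(22478 + 49362) = (33162 + (-28)²)*(22478 + 49362) = (33162 + 784)*71840 = 33946*71840 = 2438680640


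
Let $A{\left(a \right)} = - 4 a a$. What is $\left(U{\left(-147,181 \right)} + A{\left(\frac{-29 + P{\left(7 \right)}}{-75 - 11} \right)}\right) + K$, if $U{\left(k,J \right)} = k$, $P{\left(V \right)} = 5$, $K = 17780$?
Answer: $\frac{32602841}{1849} \approx 17633.0$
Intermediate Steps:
$A{\left(a \right)} = - 4 a^{2}$
$\left(U{\left(-147,181 \right)} + A{\left(\frac{-29 + P{\left(7 \right)}}{-75 - 11} \right)}\right) + K = \left(-147 - 4 \left(\frac{-29 + 5}{-75 - 11}\right)^{2}\right) + 17780 = \left(-147 - 4 \left(- \frac{24}{-86}\right)^{2}\right) + 17780 = \left(-147 - 4 \left(\left(-24\right) \left(- \frac{1}{86}\right)\right)^{2}\right) + 17780 = \left(-147 - 4 \left(\frac{12}{43}\right)^{2}\right) + 17780 = \left(-147 - \frac{576}{1849}\right) + 17780 = - \frac{272379}{1849} + 17780 = \frac{32602841}{1849}$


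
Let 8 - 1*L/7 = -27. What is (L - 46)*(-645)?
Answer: -128355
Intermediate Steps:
L = 245 (L = 56 - 7*(-27) = 56 + 189 = 245)
(L - 46)*(-645) = (245 - 46)*(-645) = 199*(-645) = -128355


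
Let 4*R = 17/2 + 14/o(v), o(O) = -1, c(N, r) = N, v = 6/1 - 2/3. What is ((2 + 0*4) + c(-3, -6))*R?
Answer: 11/8 ≈ 1.3750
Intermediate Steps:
v = 16/3 (v = 6*1 - 2*⅓ = 6 - ⅔ = 16/3 ≈ 5.3333)
R = -11/8 (R = (17/2 + 14/(-1))/4 = (17*(½) + 14*(-1))/4 = (17/2 - 14)/4 = (¼)*(-11/2) = -11/8 ≈ -1.3750)
((2 + 0*4) + c(-3, -6))*R = ((2 + 0*4) - 3)*(-11/8) = ((2 + 0) - 3)*(-11/8) = (2 - 3)*(-11/8) = -1*(-11/8) = 11/8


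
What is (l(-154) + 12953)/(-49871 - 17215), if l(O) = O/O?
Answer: -2159/11181 ≈ -0.19310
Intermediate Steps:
l(O) = 1
(l(-154) + 12953)/(-49871 - 17215) = (1 + 12953)/(-49871 - 17215) = 12954/(-67086) = 12954*(-1/67086) = -2159/11181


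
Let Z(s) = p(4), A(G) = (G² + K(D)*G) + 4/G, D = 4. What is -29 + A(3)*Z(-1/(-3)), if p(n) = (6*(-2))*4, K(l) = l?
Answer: -1101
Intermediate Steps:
A(G) = G² + 4*G + 4/G (A(G) = (G² + 4*G) + 4/G = G² + 4*G + 4/G)
p(n) = -48 (p(n) = -12*4 = -48)
Z(s) = -48
-29 + A(3)*Z(-1/(-3)) = -29 + ((4 + 3²*(4 + 3))/3)*(-48) = -29 + ((4 + 9*7)/3)*(-48) = -29 + ((4 + 63)/3)*(-48) = -29 + ((⅓)*67)*(-48) = -29 + (67/3)*(-48) = -29 - 1072 = -1101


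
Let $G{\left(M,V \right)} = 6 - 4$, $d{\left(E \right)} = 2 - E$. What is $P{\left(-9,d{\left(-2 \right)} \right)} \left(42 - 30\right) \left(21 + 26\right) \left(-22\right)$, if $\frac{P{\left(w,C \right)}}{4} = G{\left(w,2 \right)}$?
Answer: $-99264$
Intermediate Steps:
$G{\left(M,V \right)} = 2$ ($G{\left(M,V \right)} = 6 - 4 = 2$)
$P{\left(w,C \right)} = 8$ ($P{\left(w,C \right)} = 4 \cdot 2 = 8$)
$P{\left(-9,d{\left(-2 \right)} \right)} \left(42 - 30\right) \left(21 + 26\right) \left(-22\right) = 8 \left(42 - 30\right) \left(21 + 26\right) \left(-22\right) = 8 \cdot 12 \cdot 47 \left(-22\right) = 8 \cdot 564 \left(-22\right) = 4512 \left(-22\right) = -99264$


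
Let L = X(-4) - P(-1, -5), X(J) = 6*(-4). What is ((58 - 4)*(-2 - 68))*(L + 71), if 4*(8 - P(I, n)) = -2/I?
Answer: -149310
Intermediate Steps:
P(I, n) = 8 + 1/(2*I) (P(I, n) = 8 - (-1)/(2*I) = 8 + 1/(2*I))
X(J) = -24
L = -63/2 (L = -24 - (8 + (1/2)/(-1)) = -24 - (8 + (1/2)*(-1)) = -24 - (8 - 1/2) = -24 - 1*15/2 = -24 - 15/2 = -63/2 ≈ -31.500)
((58 - 4)*(-2 - 68))*(L + 71) = ((58 - 4)*(-2 - 68))*(-63/2 + 71) = (54*(-70))*(79/2) = -3780*79/2 = -149310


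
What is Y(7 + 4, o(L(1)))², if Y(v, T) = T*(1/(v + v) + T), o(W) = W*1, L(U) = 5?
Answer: 308025/484 ≈ 636.42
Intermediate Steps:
o(W) = W
Y(v, T) = T*(T + 1/(2*v)) (Y(v, T) = T*(1/(2*v) + T) = T*(T + 1/(2*v)))
Y(7 + 4, o(L(1)))² = (5² + (½)*5/(7 + 4))² = (25 + (½)*5/11)² = (25 + (½)*5*(1/11))² = (25 + 5/22)² = (555/22)² = 308025/484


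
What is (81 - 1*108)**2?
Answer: 729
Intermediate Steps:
(81 - 1*108)**2 = (81 - 108)**2 = (-27)**2 = 729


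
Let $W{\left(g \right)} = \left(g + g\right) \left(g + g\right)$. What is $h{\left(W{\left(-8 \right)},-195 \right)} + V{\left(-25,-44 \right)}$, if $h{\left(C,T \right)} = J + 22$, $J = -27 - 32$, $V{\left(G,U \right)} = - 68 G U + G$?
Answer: $-74862$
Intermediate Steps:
$V{\left(G,U \right)} = G - 68 G U$ ($V{\left(G,U \right)} = - 68 G U + G = G - 68 G U$)
$W{\left(g \right)} = 4 g^{2}$ ($W{\left(g \right)} = 2 g 2 g = 4 g^{2}$)
$J = -59$
$h{\left(C,T \right)} = -37$ ($h{\left(C,T \right)} = -59 + 22 = -37$)
$h{\left(W{\left(-8 \right)},-195 \right)} + V{\left(-25,-44 \right)} = -37 - 25 \left(1 - -2992\right) = -37 - 25 \left(1 + 2992\right) = -37 - 74825 = -74862$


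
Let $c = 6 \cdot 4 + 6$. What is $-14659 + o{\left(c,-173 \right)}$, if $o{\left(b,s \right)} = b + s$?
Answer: $-14802$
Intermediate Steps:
$c = 30$ ($c = 24 + 6 = 30$)
$-14659 + o{\left(c,-173 \right)} = -14659 + \left(30 - 173\right) = -14659 - 143 = -14802$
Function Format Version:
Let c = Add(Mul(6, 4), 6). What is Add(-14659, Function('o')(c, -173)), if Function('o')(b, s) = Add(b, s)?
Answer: -14802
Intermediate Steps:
c = 30 (c = Add(24, 6) = 30)
Add(-14659, Function('o')(c, -173)) = Add(-14659, Add(30, -173)) = Add(-14659, -143) = -14802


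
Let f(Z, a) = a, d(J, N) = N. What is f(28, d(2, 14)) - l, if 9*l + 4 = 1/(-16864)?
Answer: 2192321/151776 ≈ 14.444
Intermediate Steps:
l = -67457/151776 (l = -4/9 + (⅑)/(-16864) = -4/9 + (⅑)*(-1/16864) = -4/9 - 1/151776 = -67457/151776 ≈ -0.44445)
f(28, d(2, 14)) - l = 14 - 1*(-67457/151776) = 14 + 67457/151776 = 2192321/151776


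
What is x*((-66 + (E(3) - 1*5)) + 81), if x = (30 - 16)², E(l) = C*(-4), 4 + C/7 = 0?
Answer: 23912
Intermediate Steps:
C = -28 (C = -28 + 7*0 = -28 + 0 = -28)
E(l) = 112 (E(l) = -28*(-4) = 112)
x = 196 (x = 14² = 196)
x*((-66 + (E(3) - 1*5)) + 81) = 196*((-66 + (112 - 1*5)) + 81) = 196*((-66 + (112 - 5)) + 81) = 196*((-66 + 107) + 81) = 196*(41 + 81) = 196*122 = 23912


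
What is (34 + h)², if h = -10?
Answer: 576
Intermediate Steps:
(34 + h)² = (34 - 10)² = 24² = 576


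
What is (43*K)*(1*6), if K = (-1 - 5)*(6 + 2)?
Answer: -12384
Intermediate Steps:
K = -48 (K = -6*8 = -48)
(43*K)*(1*6) = (43*(-48))*(1*6) = -2064*6 = -12384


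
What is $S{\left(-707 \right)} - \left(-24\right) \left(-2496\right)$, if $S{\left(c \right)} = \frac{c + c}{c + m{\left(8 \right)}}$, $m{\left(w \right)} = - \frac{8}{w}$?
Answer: $- \frac{21205309}{354} \approx -59902.0$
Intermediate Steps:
$S{\left(c \right)} = \frac{2 c}{-1 + c}$ ($S{\left(c \right)} = \frac{c + c}{c - \frac{8}{8}} = \frac{2 c}{c - 1} = \frac{2 c}{-1 + c}$)
$S{\left(-707 \right)} - \left(-24\right) \left(-2496\right) = 2 \left(-707\right) \frac{1}{-1 - 707} - \left(-24\right) \left(-2496\right) = 2 \left(-707\right) \frac{1}{-708} - 59904 = 2 \left(-707\right) \left(- \frac{1}{708}\right) - 59904 = \frac{707}{354} - 59904 = - \frac{21205309}{354}$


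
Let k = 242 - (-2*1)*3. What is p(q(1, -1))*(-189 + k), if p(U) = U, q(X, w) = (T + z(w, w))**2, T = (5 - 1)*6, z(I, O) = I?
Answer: 31211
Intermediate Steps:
T = 24 (T = 4*6 = 24)
q(X, w) = (24 + w)**2
k = 248 (k = 242 - (-2)*3 = 242 - 1*(-6) = 242 + 6 = 248)
p(q(1, -1))*(-189 + k) = (24 - 1)**2*(-189 + 248) = 23**2*59 = 529*59 = 31211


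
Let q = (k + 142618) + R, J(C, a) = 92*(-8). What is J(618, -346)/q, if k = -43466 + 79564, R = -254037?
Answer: 736/75321 ≈ 0.0097715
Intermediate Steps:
J(C, a) = -736
k = 36098
q = -75321 (q = (36098 + 142618) - 254037 = 178716 - 254037 = -75321)
J(618, -346)/q = -736/(-75321) = -736*(-1/75321) = 736/75321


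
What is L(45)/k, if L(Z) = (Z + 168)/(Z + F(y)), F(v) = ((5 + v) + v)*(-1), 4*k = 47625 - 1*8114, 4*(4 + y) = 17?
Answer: 1704/3121369 ≈ 0.00054591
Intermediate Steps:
y = 1/4 (y = -4 + (1/4)*17 = -4 + 17/4 = 1/4 ≈ 0.25000)
k = 39511/4 (k = (47625 - 1*8114)/4 = (47625 - 8114)/4 = (1/4)*39511 = 39511/4 ≈ 9877.8)
F(v) = -5 - 2*v (F(v) = (5 + 2*v)*(-1) = -5 - 2*v)
L(Z) = (168 + Z)/(-11/2 + Z) (L(Z) = (Z + 168)/(Z + (-5 - 2*1/4)) = (168 + Z)/(Z + (-5 - 1/2)) = (168 + Z)/(Z - 11/2) = (168 + Z)/(-11/2 + Z))
L(45)/k = (2*(168 + 45)/(-11 + 2*45))/(39511/4) = (2*213/(-11 + 90))*(4/39511) = (2*213/79)*(4/39511) = (2*(1/79)*213)*(4/39511) = (426/79)*(4/39511) = 1704/3121369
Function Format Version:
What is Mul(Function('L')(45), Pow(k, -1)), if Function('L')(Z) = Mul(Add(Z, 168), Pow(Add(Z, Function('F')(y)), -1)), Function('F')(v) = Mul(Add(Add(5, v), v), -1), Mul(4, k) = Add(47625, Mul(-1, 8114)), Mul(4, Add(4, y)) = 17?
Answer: Rational(1704, 3121369) ≈ 0.00054591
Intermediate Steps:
y = Rational(1, 4) (y = Add(-4, Mul(Rational(1, 4), 17)) = Add(-4, Rational(17, 4)) = Rational(1, 4) ≈ 0.25000)
k = Rational(39511, 4) (k = Mul(Rational(1, 4), Add(47625, Mul(-1, 8114))) = Mul(Rational(1, 4), Add(47625, -8114)) = Mul(Rational(1, 4), 39511) = Rational(39511, 4) ≈ 9877.8)
Function('F')(v) = Add(-5, Mul(-2, v)) (Function('F')(v) = Mul(Add(5, Mul(2, v)), -1) = Add(-5, Mul(-2, v)))
Function('L')(Z) = Mul(Pow(Add(Rational(-11, 2), Z), -1), Add(168, Z)) (Function('L')(Z) = Mul(Add(Z, 168), Pow(Add(Z, Add(-5, Mul(-2, Rational(1, 4)))), -1)) = Mul(Add(168, Z), Pow(Add(Z, Add(-5, Rational(-1, 2))), -1)) = Mul(Add(168, Z), Pow(Add(Z, Rational(-11, 2)), -1)) = Mul(Add(168, Z), Pow(Add(Rational(-11, 2), Z), -1)) = Mul(Pow(Add(Rational(-11, 2), Z), -1), Add(168, Z)))
Mul(Function('L')(45), Pow(k, -1)) = Mul(Mul(2, Pow(Add(-11, Mul(2, 45)), -1), Add(168, 45)), Pow(Rational(39511, 4), -1)) = Mul(Mul(2, Pow(Add(-11, 90), -1), 213), Rational(4, 39511)) = Mul(Mul(2, Pow(79, -1), 213), Rational(4, 39511)) = Mul(Mul(2, Rational(1, 79), 213), Rational(4, 39511)) = Mul(Rational(426, 79), Rational(4, 39511)) = Rational(1704, 3121369)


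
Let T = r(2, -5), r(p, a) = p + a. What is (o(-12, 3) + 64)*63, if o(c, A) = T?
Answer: 3843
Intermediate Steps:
r(p, a) = a + p
T = -3 (T = -5 + 2 = -3)
o(c, A) = -3
(o(-12, 3) + 64)*63 = (-3 + 64)*63 = 61*63 = 3843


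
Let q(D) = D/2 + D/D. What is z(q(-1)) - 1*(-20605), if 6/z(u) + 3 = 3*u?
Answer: 20601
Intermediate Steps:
q(D) = 1 + D/2 (q(D) = D*(1/2) + 1 = D/2 + 1 = 1 + D/2)
z(u) = 6/(-3 + 3*u)
z(q(-1)) - 1*(-20605) = 2/(-1 + (1 + (1/2)*(-1))) - 1*(-20605) = 2/(-1 + (1 - 1/2)) + 20605 = 2/(-1 + 1/2) + 20605 = 2/(-1/2) + 20605 = 2*(-2) + 20605 = -4 + 20605 = 20601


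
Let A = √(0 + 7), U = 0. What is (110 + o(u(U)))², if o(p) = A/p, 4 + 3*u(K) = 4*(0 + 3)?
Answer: 774463/64 + 165*√7/2 ≈ 12319.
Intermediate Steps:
A = √7 ≈ 2.6458
u(K) = 8/3 (u(K) = -4/3 + (4*(0 + 3))/3 = -4/3 + (4*3)/3 = -4/3 + (⅓)*12 = -4/3 + 4 = 8/3)
o(p) = √7/p
(110 + o(u(U)))² = (110 + √7/(8/3))² = (110 + √7*(3/8))² = (110 + 3*√7/8)²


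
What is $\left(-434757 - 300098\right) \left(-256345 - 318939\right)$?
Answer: $422750323820$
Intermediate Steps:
$\left(-434757 - 300098\right) \left(-256345 - 318939\right) = \left(-434757 - 300098\right) \left(-575284\right) = \left(-734855\right) \left(-575284\right) = 422750323820$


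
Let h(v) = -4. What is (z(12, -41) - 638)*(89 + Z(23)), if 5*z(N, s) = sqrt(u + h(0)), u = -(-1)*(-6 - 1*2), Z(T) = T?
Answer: -71456 + 224*I*sqrt(3)/5 ≈ -71456.0 + 77.596*I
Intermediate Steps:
u = -8 (u = -(-1)*(-6 - 2) = -(-1)*(-8) = -1*8 = -8)
z(N, s) = 2*I*sqrt(3)/5 (z(N, s) = sqrt(-8 - 4)/5 = sqrt(-12)/5 = (2*I*sqrt(3))/5 = 2*I*sqrt(3)/5)
(z(12, -41) - 638)*(89 + Z(23)) = (2*I*sqrt(3)/5 - 638)*(89 + 23) = (-638 + 2*I*sqrt(3)/5)*112 = -71456 + 224*I*sqrt(3)/5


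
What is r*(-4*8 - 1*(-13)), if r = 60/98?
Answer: -570/49 ≈ -11.633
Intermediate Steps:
r = 30/49 (r = 60*(1/98) = 30/49 ≈ 0.61224)
r*(-4*8 - 1*(-13)) = 30*(-4*8 - 1*(-13))/49 = 30*(-32 + 13)/49 = (30/49)*(-19) = -570/49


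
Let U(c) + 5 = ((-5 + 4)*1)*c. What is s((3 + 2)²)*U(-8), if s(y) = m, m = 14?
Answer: 42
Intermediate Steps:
s(y) = 14
U(c) = -5 - c (U(c) = -5 + ((-5 + 4)*1)*c = -5 + (-1*1)*c = -5 - c)
s((3 + 2)²)*U(-8) = 14*(-5 - 1*(-8)) = 14*(-5 + 8) = 14*3 = 42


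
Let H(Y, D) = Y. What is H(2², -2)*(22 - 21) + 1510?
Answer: 1514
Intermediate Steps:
H(2², -2)*(22 - 21) + 1510 = 2²*(22 - 21) + 1510 = 4*1 + 1510 = 4 + 1510 = 1514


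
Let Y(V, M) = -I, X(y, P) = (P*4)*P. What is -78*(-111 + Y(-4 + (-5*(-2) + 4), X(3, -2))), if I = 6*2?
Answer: 9594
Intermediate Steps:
X(y, P) = 4*P² (X(y, P) = (4*P)*P = 4*P²)
I = 12
Y(V, M) = -12 (Y(V, M) = -1*12 = -12)
-78*(-111 + Y(-4 + (-5*(-2) + 4), X(3, -2))) = -78*(-111 - 12) = -78*(-123) = 9594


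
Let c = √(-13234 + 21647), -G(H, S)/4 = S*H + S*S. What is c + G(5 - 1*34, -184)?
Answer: -156768 + √8413 ≈ -1.5668e+5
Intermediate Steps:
G(H, S) = -4*S² - 4*H*S (G(H, S) = -4*(S*H + S*S) = -4*(H*S + S²) = -4*(S² + H*S) = -4*S² - 4*H*S)
c = √8413 ≈ 91.722
c + G(5 - 1*34, -184) = √8413 - 4*(-184)*((5 - 1*34) - 184) = √8413 - 4*(-184)*((5 - 34) - 184) = √8413 - 4*(-184)*(-29 - 184) = √8413 - 4*(-184)*(-213) = √8413 - 156768 = -156768 + √8413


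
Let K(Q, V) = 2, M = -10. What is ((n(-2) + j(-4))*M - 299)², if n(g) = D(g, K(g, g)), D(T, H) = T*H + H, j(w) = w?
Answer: 57121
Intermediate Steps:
D(T, H) = H + H*T (D(T, H) = H*T + H = H + H*T)
n(g) = 2 + 2*g (n(g) = 2*(1 + g) = 2 + 2*g)
((n(-2) + j(-4))*M - 299)² = (((2 + 2*(-2)) - 4)*(-10) - 299)² = (((2 - 4) - 4)*(-10) - 299)² = ((-2 - 4)*(-10) - 299)² = (-6*(-10) - 299)² = (60 - 299)² = (-239)² = 57121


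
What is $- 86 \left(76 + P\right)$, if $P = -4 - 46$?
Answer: $-2236$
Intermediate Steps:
$P = -50$
$- 86 \left(76 + P\right) = - 86 \left(76 - 50\right) = \left(-86\right) 26 = -2236$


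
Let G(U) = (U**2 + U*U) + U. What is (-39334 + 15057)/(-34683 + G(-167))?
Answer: -24277/20928 ≈ -1.1600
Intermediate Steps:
G(U) = U + 2*U**2 (G(U) = (U**2 + U**2) + U = 2*U**2 + U = U + 2*U**2)
(-39334 + 15057)/(-34683 + G(-167)) = (-39334 + 15057)/(-34683 - 167*(1 + 2*(-167))) = -24277/(-34683 - 167*(1 - 334)) = -24277/(-34683 - 167*(-333)) = -24277/(-34683 + 55611) = -24277/20928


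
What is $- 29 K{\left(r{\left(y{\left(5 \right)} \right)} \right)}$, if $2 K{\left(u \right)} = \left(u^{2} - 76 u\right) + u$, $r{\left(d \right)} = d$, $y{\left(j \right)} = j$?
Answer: $5075$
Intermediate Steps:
$K{\left(u \right)} = \frac{u^{2}}{2} - \frac{75 u}{2}$ ($K{\left(u \right)} = \frac{\left(u^{2} - 76 u\right) + u}{2} = \frac{u^{2} - 75 u}{2} = \frac{u^{2}}{2} - \frac{75 u}{2}$)
$- 29 K{\left(r{\left(y{\left(5 \right)} \right)} \right)} = - 29 \cdot \frac{1}{2} \cdot 5 \left(-75 + 5\right) = - 29 \cdot \frac{1}{2} \cdot 5 \left(-70\right) = \left(-29\right) \left(-175\right) = 5075$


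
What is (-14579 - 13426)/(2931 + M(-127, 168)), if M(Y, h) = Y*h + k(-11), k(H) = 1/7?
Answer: 196035/128834 ≈ 1.5216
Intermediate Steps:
k(H) = 1/7
M(Y, h) = 1/7 + Y*h (M(Y, h) = Y*h + 1/7 = 1/7 + Y*h)
(-14579 - 13426)/(2931 + M(-127, 168)) = (-14579 - 13426)/(2931 + (1/7 - 127*168)) = -28005/(2931 + (1/7 - 21336)) = -28005/(2931 - 149351/7) = -28005/(-128834/7) = -28005*(-7/128834) = 196035/128834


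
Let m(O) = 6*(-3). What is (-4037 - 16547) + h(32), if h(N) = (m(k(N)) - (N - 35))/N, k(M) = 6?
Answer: -658703/32 ≈ -20584.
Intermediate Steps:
m(O) = -18
h(N) = (17 - N)/N (h(N) = (-18 - (N - 35))/N = (-18 - (-35 + N))/N = (-18 + (35 - N))/N = (17 - N)/N)
(-4037 - 16547) + h(32) = (-4037 - 16547) + (17 - 1*32)/32 = -20584 + (17 - 32)/32 = -20584 + (1/32)*(-15) = -20584 - 15/32 = -658703/32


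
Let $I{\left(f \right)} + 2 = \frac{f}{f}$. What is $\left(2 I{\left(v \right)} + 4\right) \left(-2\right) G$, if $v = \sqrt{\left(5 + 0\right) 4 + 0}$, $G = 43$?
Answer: $-172$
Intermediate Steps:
$v = 2 \sqrt{5}$ ($v = \sqrt{5 \cdot 4 + 0} = \sqrt{20 + 0} = \sqrt{20} = 2 \sqrt{5} \approx 4.4721$)
$I{\left(f \right)} = -1$ ($I{\left(f \right)} = -2 + \frac{f}{f} = -2 + 1 = -1$)
$\left(2 I{\left(v \right)} + 4\right) \left(-2\right) G = \left(2 \left(-1\right) + 4\right) \left(-2\right) 43 = \left(-2 + 4\right) \left(-2\right) 43 = 2 \left(-2\right) 43 = \left(-4\right) 43 = -172$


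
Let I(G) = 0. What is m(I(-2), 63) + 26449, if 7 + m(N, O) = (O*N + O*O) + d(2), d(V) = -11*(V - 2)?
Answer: 30411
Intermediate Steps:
d(V) = 22 - 11*V (d(V) = -11*(-2 + V) = 22 - 11*V)
m(N, O) = -7 + O² + N*O (m(N, O) = -7 + ((O*N + O*O) + (22 - 11*2)) = -7 + ((N*O + O²) + (22 - 22)) = -7 + ((O² + N*O) + 0) = -7 + (O² + N*O) = -7 + O² + N*O)
m(I(-2), 63) + 26449 = (-7 + 63² + 0*63) + 26449 = (-7 + 3969 + 0) + 26449 = 3962 + 26449 = 30411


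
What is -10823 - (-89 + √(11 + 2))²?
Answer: -18757 + 178*√13 ≈ -18115.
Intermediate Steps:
-10823 - (-89 + √(11 + 2))² = -10823 - (-89 + √13)²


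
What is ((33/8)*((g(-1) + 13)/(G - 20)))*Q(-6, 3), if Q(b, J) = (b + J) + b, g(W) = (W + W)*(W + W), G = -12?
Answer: 5049/256 ≈ 19.723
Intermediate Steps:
g(W) = 4*W² (g(W) = (2*W)*(2*W) = 4*W²)
Q(b, J) = J + 2*b (Q(b, J) = (J + b) + b = J + 2*b)
((33/8)*((g(-1) + 13)/(G - 20)))*Q(-6, 3) = ((33/8)*((4*(-1)² + 13)/(-12 - 20)))*(3 + 2*(-6)) = ((33*(⅛))*((4*1 + 13)/(-32)))*(3 - 12) = (33*((4 + 13)*(-1/32))/8)*(-9) = (33*(17*(-1/32))/8)*(-9) = ((33/8)*(-17/32))*(-9) = -561/256*(-9) = 5049/256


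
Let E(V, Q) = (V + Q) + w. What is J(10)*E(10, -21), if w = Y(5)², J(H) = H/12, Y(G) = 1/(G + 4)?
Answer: -2225/243 ≈ -9.1564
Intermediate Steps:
Y(G) = 1/(4 + G)
J(H) = H/12 (J(H) = H*(1/12) = H/12)
w = 1/81 (w = (1/(4 + 5))² = (1/9)² = (⅑)² = 1/81 ≈ 0.012346)
E(V, Q) = 1/81 + Q + V (E(V, Q) = (V + Q) + 1/81 = (Q + V) + 1/81 = 1/81 + Q + V)
J(10)*E(10, -21) = ((1/12)*10)*(1/81 - 21 + 10) = (⅚)*(-890/81) = -2225/243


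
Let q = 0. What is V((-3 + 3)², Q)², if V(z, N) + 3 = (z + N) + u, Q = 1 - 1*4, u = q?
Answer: 36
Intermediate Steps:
u = 0
Q = -3 (Q = 1 - 4 = -3)
V(z, N) = -3 + N + z (V(z, N) = -3 + ((z + N) + 0) = -3 + ((N + z) + 0) = -3 + (N + z) = -3 + N + z)
V((-3 + 3)², Q)² = (-3 - 3 + (-3 + 3)²)² = (-3 - 3 + 0²)² = (-3 - 3 + 0)² = (-6)² = 36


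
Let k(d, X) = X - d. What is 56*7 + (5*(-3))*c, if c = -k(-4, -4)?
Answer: 392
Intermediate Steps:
c = 0 (c = -(-4 - 1*(-4)) = -(-4 + 4) = -1*0 = 0)
56*7 + (5*(-3))*c = 56*7 + (5*(-3))*0 = 392 - 15*0 = 392 + 0 = 392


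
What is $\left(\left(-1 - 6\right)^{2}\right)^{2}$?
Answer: $2401$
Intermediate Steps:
$\left(\left(-1 - 6\right)^{2}\right)^{2} = \left(\left(-7\right)^{2}\right)^{2} = 49^{2} = 2401$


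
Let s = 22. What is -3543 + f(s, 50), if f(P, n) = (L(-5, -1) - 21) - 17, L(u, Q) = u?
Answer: -3586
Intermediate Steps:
f(P, n) = -43 (f(P, n) = (-5 - 21) - 17 = -26 - 17 = -43)
-3543 + f(s, 50) = -3543 - 43 = -3586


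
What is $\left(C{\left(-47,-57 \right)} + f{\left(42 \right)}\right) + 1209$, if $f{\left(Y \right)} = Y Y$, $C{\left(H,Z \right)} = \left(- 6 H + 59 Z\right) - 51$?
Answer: $-159$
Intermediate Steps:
$C{\left(H,Z \right)} = -51 - 6 H + 59 Z$
$f{\left(Y \right)} = Y^{2}$
$\left(C{\left(-47,-57 \right)} + f{\left(42 \right)}\right) + 1209 = \left(\left(-51 - -282 + 59 \left(-57\right)\right) + 42^{2}\right) + 1209 = \left(\left(-51 + 282 - 3363\right) + 1764\right) + 1209 = \left(-3132 + 1764\right) + 1209 = -1368 + 1209 = -159$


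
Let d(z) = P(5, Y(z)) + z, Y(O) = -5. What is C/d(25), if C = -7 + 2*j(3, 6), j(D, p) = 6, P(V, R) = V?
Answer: 1/6 ≈ 0.16667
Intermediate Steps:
C = 5 (C = -7 + 2*6 = -7 + 12 = 5)
d(z) = 5 + z
C/d(25) = 5/(5 + 25) = 5/30 = 5*(1/30) = 1/6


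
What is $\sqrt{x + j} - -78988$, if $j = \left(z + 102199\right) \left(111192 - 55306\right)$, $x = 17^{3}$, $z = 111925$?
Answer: $78988 + \sqrt{11966538777} \approx 1.8838 \cdot 10^{5}$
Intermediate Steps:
$x = 4913$
$j = 11966533864$ ($j = \left(111925 + 102199\right) \left(111192 - 55306\right) = 214124 \cdot 55886 = 11966533864$)
$\sqrt{x + j} - -78988 = \sqrt{4913 + 11966533864} - -78988 = \sqrt{11966538777} + 78988 = 78988 + \sqrt{11966538777}$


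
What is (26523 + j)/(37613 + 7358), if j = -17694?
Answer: 8829/44971 ≈ 0.19633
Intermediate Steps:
(26523 + j)/(37613 + 7358) = (26523 - 17694)/(37613 + 7358) = 8829/44971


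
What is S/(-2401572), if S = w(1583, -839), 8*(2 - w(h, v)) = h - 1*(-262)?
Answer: 1829/19212576 ≈ 9.5198e-5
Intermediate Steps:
w(h, v) = -123/4 - h/8 (w(h, v) = 2 - (h - 1*(-262))/8 = 2 - (h + 262)/8 = 2 - (262 + h)/8 = 2 + (-131/4 - h/8) = -123/4 - h/8)
S = -1829/8 (S = -123/4 - 1/8*1583 = -123/4 - 1583/8 = -1829/8 ≈ -228.63)
S/(-2401572) = -1829/8/(-2401572) = -1829/8*(-1/2401572) = 1829/19212576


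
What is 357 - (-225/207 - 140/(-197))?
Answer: 1619272/4531 ≈ 357.38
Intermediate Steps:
357 - (-225/207 - 140/(-197)) = 357 - (-225*1/207 - 140*(-1/197)) = 357 - (-25/23 + 140/197) = 357 - 1*(-1705/4531) = 357 + 1705/4531 = 1619272/4531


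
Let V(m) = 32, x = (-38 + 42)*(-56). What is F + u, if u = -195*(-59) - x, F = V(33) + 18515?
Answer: 30276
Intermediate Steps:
x = -224 (x = 4*(-56) = -224)
F = 18547 (F = 32 + 18515 = 18547)
u = 11729 (u = -195*(-59) - 1*(-224) = 11505 + 224 = 11729)
F + u = 18547 + 11729 = 30276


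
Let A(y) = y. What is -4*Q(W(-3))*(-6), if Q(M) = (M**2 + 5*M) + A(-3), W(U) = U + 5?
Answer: 264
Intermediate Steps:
W(U) = 5 + U
Q(M) = -3 + M**2 + 5*M (Q(M) = (M**2 + 5*M) - 3 = -3 + M**2 + 5*M)
-4*Q(W(-3))*(-6) = -4*(-3 + (5 - 3)**2 + 5*(5 - 3))*(-6) = -4*(-3 + 2**2 + 5*2)*(-6) = -4*(-3 + 4 + 10)*(-6) = -4*11*(-6) = -44*(-6) = 264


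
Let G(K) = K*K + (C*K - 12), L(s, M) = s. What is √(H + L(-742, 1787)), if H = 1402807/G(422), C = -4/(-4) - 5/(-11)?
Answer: I*√14470844074094/140396 ≈ 27.095*I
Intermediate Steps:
C = 16/11 (C = -4*(-¼) - 5*(-1/11) = 1 + 5/11 = 16/11 ≈ 1.4545)
G(K) = -12 + K² + 16*K/11 (G(K) = K*K + (16*K/11 - 12) = K² + (-12 + 16*K/11) = -12 + K² + 16*K/11)
H = 2204411/280792 (H = 1402807/(-12 + 422² + (16/11)*422) = 1402807/(-12 + 178084 + 6752/11) = 1402807/(1965544/11) = 1402807*(11/1965544) = 2204411/280792 ≈ 7.8507)
√(H + L(-742, 1787)) = √(2204411/280792 - 742) = √(-206143253/280792) = I*√14470844074094/140396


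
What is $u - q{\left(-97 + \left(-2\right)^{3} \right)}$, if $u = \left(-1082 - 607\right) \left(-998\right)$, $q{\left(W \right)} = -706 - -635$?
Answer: $1685693$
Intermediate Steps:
$q{\left(W \right)} = -71$ ($q{\left(W \right)} = -706 + 635 = -71$)
$u = 1685622$ ($u = \left(-1689\right) \left(-998\right) = 1685622$)
$u - q{\left(-97 + \left(-2\right)^{3} \right)} = 1685622 - -71 = 1685622 + 71 = 1685693$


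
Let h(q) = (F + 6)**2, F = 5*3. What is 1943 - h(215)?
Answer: 1502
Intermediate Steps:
F = 15
h(q) = 441 (h(q) = (15 + 6)**2 = 21**2 = 441)
1943 - h(215) = 1943 - 1*441 = 1943 - 441 = 1502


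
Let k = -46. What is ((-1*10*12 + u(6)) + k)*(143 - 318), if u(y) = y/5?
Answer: 28840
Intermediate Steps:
u(y) = y/5 (u(y) = y*(⅕) = y/5)
((-1*10*12 + u(6)) + k)*(143 - 318) = ((-1*10*12 + (⅕)*6) - 46)*(143 - 318) = ((-10*12 + 6/5) - 46)*(-175) = ((-120 + 6/5) - 46)*(-175) = (-594/5 - 46)*(-175) = -824/5*(-175) = 28840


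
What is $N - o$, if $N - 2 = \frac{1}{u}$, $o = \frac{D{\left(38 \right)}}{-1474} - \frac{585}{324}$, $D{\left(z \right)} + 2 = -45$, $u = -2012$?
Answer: $\frac{12588809}{3336399} \approx 3.7732$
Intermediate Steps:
$D{\left(z \right)} = -47$ ($D{\left(z \right)} = -2 - 45 = -47$)
$o = - \frac{47059}{26532}$ ($o = - \frac{47}{-1474} - \frac{585}{324} = \left(-47\right) \left(- \frac{1}{1474}\right) - \frac{65}{36} = \frac{47}{1474} - \frac{65}{36} = - \frac{47059}{26532} \approx -1.7737$)
$N = \frac{4023}{2012}$ ($N = 2 + \frac{1}{-2012} = 2 - \frac{1}{2012} = \frac{4023}{2012} \approx 1.9995$)
$N - o = \frac{4023}{2012} - - \frac{47059}{26532} = \frac{4023}{2012} + \frac{47059}{26532} = \frac{12588809}{3336399}$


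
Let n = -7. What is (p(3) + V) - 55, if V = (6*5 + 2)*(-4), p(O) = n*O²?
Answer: -246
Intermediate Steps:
p(O) = -7*O²
V = -128 (V = (30 + 2)*(-4) = 32*(-4) = -128)
(p(3) + V) - 55 = (-7*3² - 128) - 55 = (-7*9 - 128) - 55 = (-63 - 128) - 55 = -191 - 55 = -246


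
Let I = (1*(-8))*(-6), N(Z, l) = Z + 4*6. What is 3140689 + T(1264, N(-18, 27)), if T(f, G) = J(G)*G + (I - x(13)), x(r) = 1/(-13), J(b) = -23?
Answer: 40827788/13 ≈ 3.1406e+6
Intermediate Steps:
N(Z, l) = 24 + Z (N(Z, l) = Z + 24 = 24 + Z)
x(r) = -1/13
I = 48 (I = -8*(-6) = 48)
T(f, G) = 625/13 - 23*G (T(f, G) = -23*G + (48 - 1*(-1/13)) = -23*G + (48 + 1/13) = -23*G + 625/13 = 625/13 - 23*G)
3140689 + T(1264, N(-18, 27)) = 3140689 + (625/13 - 23*(24 - 18)) = 3140689 + (625/13 - 23*6) = 3140689 + (625/13 - 138) = 3140689 - 1169/13 = 40827788/13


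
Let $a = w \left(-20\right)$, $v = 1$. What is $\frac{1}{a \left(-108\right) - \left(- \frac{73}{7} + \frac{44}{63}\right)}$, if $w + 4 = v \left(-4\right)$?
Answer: $- \frac{63}{1088027} \approx -5.7903 \cdot 10^{-5}$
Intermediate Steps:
$w = -8$ ($w = -4 + 1 \left(-4\right) = -4 - 4 = -8$)
$a = 160$ ($a = \left(-8\right) \left(-20\right) = 160$)
$\frac{1}{a \left(-108\right) - \left(- \frac{73}{7} + \frac{44}{63}\right)} = \frac{1}{160 \left(-108\right) - \left(- \frac{73}{7} + \frac{44}{63}\right)} = \frac{1}{-17280 - - \frac{613}{63}} = \frac{1}{-17280 + \left(\frac{73}{7} - \frac{44}{63}\right)} = \frac{1}{-17280 + \frac{613}{63}} = \frac{1}{- \frac{1088027}{63}} = - \frac{63}{1088027}$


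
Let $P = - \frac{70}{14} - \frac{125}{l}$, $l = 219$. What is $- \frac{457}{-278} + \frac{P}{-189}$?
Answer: $\frac{19254847}{11506698} \approx 1.6734$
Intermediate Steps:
$P = - \frac{1220}{219}$ ($P = - \frac{70}{14} - \frac{125}{219} = \left(-70\right) \frac{1}{14} - \frac{125}{219} = -5 - \frac{125}{219} = - \frac{1220}{219} \approx -5.5708$)
$- \frac{457}{-278} + \frac{P}{-189} = - \frac{457}{-278} - \frac{1220}{219 \left(-189\right)} = \left(-457\right) \left(- \frac{1}{278}\right) - - \frac{1220}{41391} = \frac{457}{278} + \frac{1220}{41391} = \frac{19254847}{11506698}$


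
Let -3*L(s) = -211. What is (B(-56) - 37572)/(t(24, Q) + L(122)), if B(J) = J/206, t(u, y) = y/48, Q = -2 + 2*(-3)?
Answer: -23219664/43363 ≈ -535.47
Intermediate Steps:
Q = -8 (Q = -2 - 6 = -8)
t(u, y) = y/48 (t(u, y) = y*(1/48) = y/48)
L(s) = 211/3 (L(s) = -1/3*(-211) = 211/3)
B(J) = J/206 (B(J) = J*(1/206) = J/206)
(B(-56) - 37572)/(t(24, Q) + L(122)) = ((1/206)*(-56) - 37572)/((1/48)*(-8) + 211/3) = (-28/103 - 37572)/(-1/6 + 211/3) = -3869944/(103*421/6) = -3869944/103*6/421 = -23219664/43363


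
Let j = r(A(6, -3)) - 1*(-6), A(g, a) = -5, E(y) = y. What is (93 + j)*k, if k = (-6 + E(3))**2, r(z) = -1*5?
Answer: 846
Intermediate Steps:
r(z) = -5
k = 9 (k = (-6 + 3)**2 = (-3)**2 = 9)
j = 1 (j = -5 - 1*(-6) = -5 + 6 = 1)
(93 + j)*k = (93 + 1)*9 = 94*9 = 846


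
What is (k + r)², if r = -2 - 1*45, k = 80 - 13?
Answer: 400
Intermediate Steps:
k = 67
r = -47 (r = -2 - 45 = -47)
(k + r)² = (67 - 47)² = 20² = 400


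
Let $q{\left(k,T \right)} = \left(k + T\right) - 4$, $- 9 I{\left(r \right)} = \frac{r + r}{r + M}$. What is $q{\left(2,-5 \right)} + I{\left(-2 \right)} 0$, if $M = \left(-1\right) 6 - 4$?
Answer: $-7$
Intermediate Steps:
$M = -10$ ($M = -6 - 4 = -10$)
$I{\left(r \right)} = - \frac{2 r}{9 \left(-10 + r\right)}$ ($I{\left(r \right)} = - \frac{\left(r + r\right) \frac{1}{r - 10}}{9} = - \frac{2 r \frac{1}{-10 + r}}{9} = - \frac{2 r}{9 \left(-10 + r\right)}$)
$q{\left(k,T \right)} = -4 + T + k$ ($q{\left(k,T \right)} = \left(T + k\right) - 4 = -4 + T + k$)
$q{\left(2,-5 \right)} + I{\left(-2 \right)} 0 = \left(-4 - 5 + 2\right) + \left(-2\right) \left(-2\right) \frac{1}{-90 + 9 \left(-2\right)} 0 = -7 + \left(-2\right) \left(-2\right) \frac{1}{-90 - 18} \cdot 0 = -7 + \left(-2\right) \left(-2\right) \frac{1}{-108} \cdot 0 = -7 + \left(-2\right) \left(-2\right) \left(- \frac{1}{108}\right) 0 = -7 - 0 = -7 + 0 = -7$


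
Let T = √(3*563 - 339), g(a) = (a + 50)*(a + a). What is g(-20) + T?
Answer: -1200 + 15*√6 ≈ -1163.3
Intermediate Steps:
g(a) = 2*a*(50 + a) (g(a) = (50 + a)*(2*a) = 2*a*(50 + a))
T = 15*√6 (T = √(1689 - 339) = √1350 = 15*√6 ≈ 36.742)
g(-20) + T = 2*(-20)*(50 - 20) + 15*√6 = 2*(-20)*30 + 15*√6 = -1200 + 15*√6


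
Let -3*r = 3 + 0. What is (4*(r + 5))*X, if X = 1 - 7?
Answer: -96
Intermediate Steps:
r = -1 (r = -(3 + 0)/3 = -⅓*3 = -1)
X = -6
(4*(r + 5))*X = (4*(-1 + 5))*(-6) = (4*4)*(-6) = 16*(-6) = -96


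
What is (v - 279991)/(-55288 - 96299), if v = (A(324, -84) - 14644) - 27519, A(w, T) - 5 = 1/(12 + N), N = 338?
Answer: 112752149/53055450 ≈ 2.1252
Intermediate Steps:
A(w, T) = 1751/350 (A(w, T) = 5 + 1/(12 + 338) = 5 + 1/350 = 1751/350)
v = -14755299/350 (v = (1751/350 - 14644) - 27519 = -5123649/350 - 27519 = -14755299/350 ≈ -42158.)
(v - 279991)/(-55288 - 96299) = (-14755299/350 - 279991)/(-55288 - 96299) = -112752149/350/(-151587) = -112752149/350*(-1/151587) = 112752149/53055450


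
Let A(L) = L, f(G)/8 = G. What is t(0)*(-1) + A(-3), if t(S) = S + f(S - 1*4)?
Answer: 29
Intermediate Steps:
f(G) = 8*G
t(S) = -32 + 9*S (t(S) = S + 8*(S - 1*4) = S + 8*(S - 4) = S + 8*(-4 + S) = S + (-32 + 8*S) = -32 + 9*S)
t(0)*(-1) + A(-3) = (-32 + 9*0)*(-1) - 3 = (-32 + 0)*(-1) - 3 = -32*(-1) - 3 = 32 - 3 = 29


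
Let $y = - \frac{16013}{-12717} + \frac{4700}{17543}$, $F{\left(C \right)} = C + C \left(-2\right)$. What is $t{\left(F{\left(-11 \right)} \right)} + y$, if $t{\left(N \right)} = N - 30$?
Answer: $- \frac{3898106330}{223094331} \approx -17.473$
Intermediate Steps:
$F{\left(C \right)} = - C$ ($F{\left(C \right)} = C - 2 C = - C$)
$t{\left(N \right)} = -30 + N$ ($t{\left(N \right)} = N - 30 = -30 + N$)
$y = \frac{340685959}{223094331}$ ($y = \left(-16013\right) \left(- \frac{1}{12717}\right) + 4700 \cdot \frac{1}{17543} = \frac{16013}{12717} + \frac{4700}{17543} = \frac{340685959}{223094331} \approx 1.5271$)
$t{\left(F{\left(-11 \right)} \right)} + y = \left(-30 - -11\right) + \frac{340685959}{223094331} = \left(-30 + 11\right) + \frac{340685959}{223094331} = -19 + \frac{340685959}{223094331} = - \frac{3898106330}{223094331}$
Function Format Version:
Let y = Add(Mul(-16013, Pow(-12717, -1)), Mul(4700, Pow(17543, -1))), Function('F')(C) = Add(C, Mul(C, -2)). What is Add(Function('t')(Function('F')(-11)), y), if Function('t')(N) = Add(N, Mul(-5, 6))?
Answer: Rational(-3898106330, 223094331) ≈ -17.473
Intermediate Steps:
Function('F')(C) = Mul(-1, C) (Function('F')(C) = Add(C, Mul(-2, C)) = Mul(-1, C))
Function('t')(N) = Add(-30, N) (Function('t')(N) = Add(N, -30) = Add(-30, N))
y = Rational(340685959, 223094331) (y = Add(Mul(-16013, Rational(-1, 12717)), Mul(4700, Rational(1, 17543))) = Add(Rational(16013, 12717), Rational(4700, 17543)) = Rational(340685959, 223094331) ≈ 1.5271)
Add(Function('t')(Function('F')(-11)), y) = Add(Add(-30, Mul(-1, -11)), Rational(340685959, 223094331)) = Add(Add(-30, 11), Rational(340685959, 223094331)) = Add(-19, Rational(340685959, 223094331)) = Rational(-3898106330, 223094331)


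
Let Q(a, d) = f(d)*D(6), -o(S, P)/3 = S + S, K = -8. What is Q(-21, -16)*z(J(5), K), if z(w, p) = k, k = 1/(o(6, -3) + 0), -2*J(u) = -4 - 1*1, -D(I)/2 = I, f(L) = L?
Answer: -16/3 ≈ -5.3333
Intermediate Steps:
D(I) = -2*I
o(S, P) = -6*S (o(S, P) = -3*(S + S) = -6*S)
J(u) = 5/2 (J(u) = -(-4 - 1*1)/2 = -(-4 - 1)/2 = -½*(-5) = 5/2)
k = -1/36 (k = 1/(-6*6 + 0) = 1/(-36 + 0) = 1/(-36) = -1/36 ≈ -0.027778)
z(w, p) = -1/36
Q(a, d) = -12*d (Q(a, d) = d*(-2*6) = d*(-12) = -12*d)
Q(-21, -16)*z(J(5), K) = -12*(-16)*(-1/36) = 192*(-1/36) = -16/3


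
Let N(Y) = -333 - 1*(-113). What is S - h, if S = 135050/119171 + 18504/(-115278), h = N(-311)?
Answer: 505946325346/2289632423 ≈ 220.97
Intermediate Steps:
N(Y) = -220 (N(Y) = -333 + 113 = -220)
h = -220
S = 2227192286/2289632423 (S = 135050*(1/119171) + 18504*(-1/115278) = 135050/119171 - 3084/19213 = 2227192286/2289632423 ≈ 0.97273)
S - h = 2227192286/2289632423 - 1*(-220) = 2227192286/2289632423 + 220 = 505946325346/2289632423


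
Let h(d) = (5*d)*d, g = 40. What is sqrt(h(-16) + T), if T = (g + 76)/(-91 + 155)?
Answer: sqrt(20509)/4 ≈ 35.802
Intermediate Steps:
h(d) = 5*d**2
T = 29/16 (T = (40 + 76)/(-91 + 155) = 116/64 = 116*(1/64) = 29/16 ≈ 1.8125)
sqrt(h(-16) + T) = sqrt(5*(-16)**2 + 29/16) = sqrt(5*256 + 29/16) = sqrt(1280 + 29/16) = sqrt(20509/16) = sqrt(20509)/4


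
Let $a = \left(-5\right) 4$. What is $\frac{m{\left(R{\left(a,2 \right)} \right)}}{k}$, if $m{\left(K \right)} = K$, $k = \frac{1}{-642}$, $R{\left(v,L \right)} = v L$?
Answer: $25680$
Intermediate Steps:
$a = -20$
$R{\left(v,L \right)} = L v$
$k = - \frac{1}{642} \approx -0.0015576$
$\frac{m{\left(R{\left(a,2 \right)} \right)}}{k} = \frac{2 \left(-20\right)}{- \frac{1}{642}} = \left(-40\right) \left(-642\right) = 25680$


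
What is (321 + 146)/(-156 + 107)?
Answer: -467/49 ≈ -9.5306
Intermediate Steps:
(321 + 146)/(-156 + 107) = 467/(-49) = 467*(-1/49) = -467/49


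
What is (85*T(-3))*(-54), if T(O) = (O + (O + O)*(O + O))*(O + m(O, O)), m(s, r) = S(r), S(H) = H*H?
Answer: -908820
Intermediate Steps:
S(H) = H²
m(s, r) = r²
T(O) = (O + O²)*(O + 4*O²) (T(O) = (O + (O + O)*(O + O))*(O + O²) = (O + (2*O)*(2*O))*(O + O²) = (O + 4*O²)*(O + O²) = (O + O²)*(O + 4*O²))
(85*T(-3))*(-54) = (85*((-3)²*(1 + 4*(-3)² + 5*(-3))))*(-54) = (85*(9*(1 + 4*9 - 15)))*(-54) = (85*(9*(1 + 36 - 15)))*(-54) = (85*(9*22))*(-54) = (85*198)*(-54) = 16830*(-54) = -908820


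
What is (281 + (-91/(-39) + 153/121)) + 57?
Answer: 124000/363 ≈ 341.60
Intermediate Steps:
(281 + (-91/(-39) + 153/121)) + 57 = (281 + (-91*(-1/39) + 153*(1/121))) + 57 = (281 + (7/3 + 153/121)) + 57 = (281 + 1306/363) + 57 = 103309/363 + 57 = 124000/363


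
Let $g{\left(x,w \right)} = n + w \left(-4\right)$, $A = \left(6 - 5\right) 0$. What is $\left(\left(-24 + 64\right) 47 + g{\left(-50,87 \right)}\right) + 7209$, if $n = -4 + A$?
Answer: $8737$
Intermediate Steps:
$A = 0$ ($A = 1 \cdot 0 = 0$)
$n = -4$ ($n = -4 + 0 = -4$)
$g{\left(x,w \right)} = -4 - 4 w$ ($g{\left(x,w \right)} = -4 + w \left(-4\right) = -4 - 4 w$)
$\left(\left(-24 + 64\right) 47 + g{\left(-50,87 \right)}\right) + 7209 = \left(\left(-24 + 64\right) 47 - 352\right) + 7209 = \left(40 \cdot 47 - 352\right) + 7209 = \left(1880 - 352\right) + 7209 = 1528 + 7209 = 8737$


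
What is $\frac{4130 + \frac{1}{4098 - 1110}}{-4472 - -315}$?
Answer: $- \frac{12340441}{12421116} \approx -0.99351$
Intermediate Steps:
$\frac{4130 + \frac{1}{4098 - 1110}}{-4472 - -315} = \frac{4130 + \frac{1}{2988}}{-4472 + 315} = \frac{4130 + \frac{1}{2988}}{-4157} = \frac{12340441}{2988} \left(- \frac{1}{4157}\right) = - \frac{12340441}{12421116}$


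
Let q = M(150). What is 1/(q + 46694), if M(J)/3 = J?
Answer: 1/47144 ≈ 2.1212e-5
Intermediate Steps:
M(J) = 3*J
q = 450 (q = 3*150 = 450)
1/(q + 46694) = 1/(450 + 46694) = 1/47144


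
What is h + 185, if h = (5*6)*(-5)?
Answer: 35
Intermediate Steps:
h = -150 (h = 30*(-5) = -150)
h + 185 = -150 + 185 = 35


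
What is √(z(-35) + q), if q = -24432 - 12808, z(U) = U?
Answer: 5*I*√1491 ≈ 193.07*I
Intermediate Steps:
q = -37240
√(z(-35) + q) = √(-35 - 37240) = √(-37275) = 5*I*√1491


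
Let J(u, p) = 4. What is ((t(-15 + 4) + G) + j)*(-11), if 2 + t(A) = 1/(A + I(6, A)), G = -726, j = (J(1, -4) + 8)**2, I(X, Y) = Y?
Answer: 12849/2 ≈ 6424.5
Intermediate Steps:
j = 144 (j = (4 + 8)**2 = 12**2 = 144)
t(A) = -2 + 1/(2*A) (t(A) = -2 + 1/(A + A) = -2 + 1/(2*A))
((t(-15 + 4) + G) + j)*(-11) = (((-2 + 1/(2*(-15 + 4))) - 726) + 144)*(-11) = (((-2 + (1/2)/(-11)) - 726) + 144)*(-11) = (((-2 + (1/2)*(-1/11)) - 726) + 144)*(-11) = (((-2 - 1/22) - 726) + 144)*(-11) = ((-45/22 - 726) + 144)*(-11) = (-16017/22 + 144)*(-11) = -12849/22*(-11) = 12849/2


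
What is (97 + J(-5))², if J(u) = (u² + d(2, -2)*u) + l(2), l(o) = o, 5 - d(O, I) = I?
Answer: 7921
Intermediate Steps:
d(O, I) = 5 - I
J(u) = 2 + u² + 7*u (J(u) = (u² + (5 - 1*(-2))*u) + 2 = (u² + (5 + 2)*u) + 2 = (u² + 7*u) + 2 = 2 + u² + 7*u)
(97 + J(-5))² = (97 + (2 + (-5)² + 7*(-5)))² = (97 + (2 + 25 - 35))² = (97 - 8)² = 89² = 7921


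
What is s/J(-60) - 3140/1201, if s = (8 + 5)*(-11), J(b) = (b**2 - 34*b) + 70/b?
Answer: -107266078/40633433 ≈ -2.6398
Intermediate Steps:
J(b) = b**2 - 34*b + 70/b
s = -143 (s = 13*(-11) = -143)
s/J(-60) - 3140/1201 = -143*(-60/(70 + (-60)**2*(-34 - 60))) - 3140/1201 = -143*(-60/(70 + 3600*(-94))) - 3140*1/1201 = -143*(-60/(70 - 338400)) - 3140/1201 = -143/((-1/60*(-338330))) - 3140/1201 = -143/33833/6 - 3140/1201 = -143*6/33833 - 3140/1201 = -858/33833 - 3140/1201 = -107266078/40633433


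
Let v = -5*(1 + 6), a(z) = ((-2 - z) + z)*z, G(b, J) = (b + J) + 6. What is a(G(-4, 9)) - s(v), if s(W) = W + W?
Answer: 48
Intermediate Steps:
G(b, J) = 6 + J + b (G(b, J) = (J + b) + 6 = 6 + J + b)
a(z) = -2*z
v = -35 (v = -5*7 = -35)
s(W) = 2*W
a(G(-4, 9)) - s(v) = -2*(6 + 9 - 4) - 2*(-35) = -2*11 - 1*(-70) = -22 + 70 = 48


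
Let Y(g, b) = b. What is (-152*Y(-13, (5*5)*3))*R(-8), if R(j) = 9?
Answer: -102600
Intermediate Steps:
(-152*Y(-13, (5*5)*3))*R(-8) = -152*5*5*3*9 = -3800*3*9 = -152*75*9 = -11400*9 = -102600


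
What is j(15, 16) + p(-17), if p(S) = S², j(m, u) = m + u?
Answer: 320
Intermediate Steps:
j(15, 16) + p(-17) = (15 + 16) + (-17)² = 31 + 289 = 320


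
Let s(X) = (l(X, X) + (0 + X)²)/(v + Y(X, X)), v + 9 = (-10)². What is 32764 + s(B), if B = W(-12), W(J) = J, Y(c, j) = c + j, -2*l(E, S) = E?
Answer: 2195338/67 ≈ 32766.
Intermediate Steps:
l(E, S) = -E/2
v = 91 (v = -9 + (-10)² = -9 + 100 = 91)
B = -12
s(X) = (X² - X/2)/(91 + 2*X) (s(X) = (-X/2 + (0 + X)²)/(91 + (X + X)) = (-X/2 + X²)/(91 + 2*X) = (X² - X/2)/(91 + 2*X))
32764 + s(B) = 32764 + (½)*(-12)*(-1 + 2*(-12))/(91 + 2*(-12)) = 32764 + (½)*(-12)*(-1 - 24)/(91 - 24) = 32764 + (½)*(-12)*(-25)/67 = 32764 + (½)*(-12)*(1/67)*(-25) = 32764 + 150/67 = 2195338/67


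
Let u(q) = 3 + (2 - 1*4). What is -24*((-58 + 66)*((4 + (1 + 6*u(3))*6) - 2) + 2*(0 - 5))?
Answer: -8208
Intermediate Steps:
u(q) = 1 (u(q) = 3 + (2 - 4) = 3 - 2 = 1)
-24*((-58 + 66)*((4 + (1 + 6*u(3))*6) - 2) + 2*(0 - 5)) = -24*((-58 + 66)*((4 + (1 + 6*1)*6) - 2) + 2*(0 - 5)) = -24*(8*((4 + (1 + 6)*6) - 2) + 2*(-5)) = -24*(8*((4 + 7*6) - 2) - 10) = -24*(8*((4 + 42) - 2) - 10) = -24*(8*(46 - 2) - 10) = -24*(8*44 - 10) = -24*(352 - 10) = -24*342 = -8208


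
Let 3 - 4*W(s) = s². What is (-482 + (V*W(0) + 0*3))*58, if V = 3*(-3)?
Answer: -56695/2 ≈ -28348.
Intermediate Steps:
W(s) = ¾ - s²/4
V = -9
(-482 + (V*W(0) + 0*3))*58 = (-482 + (-9*(¾ - ¼*0²) + 0*3))*58 = (-482 + (-9*(¾ - ¼*0) + 0))*58 = (-482 + (-9*(¾ + 0) + 0))*58 = (-482 + (-9*¾ + 0))*58 = (-482 + (-27/4 + 0))*58 = (-482 - 27/4)*58 = -1955/4*58 = -56695/2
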